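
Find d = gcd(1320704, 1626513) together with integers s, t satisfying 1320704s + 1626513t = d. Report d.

7

Apply Euclid's algorithm to 1626513 and 1320704:
1626513 = 1·1320704 + 305809
1320704 = 4·305809 + 97468
305809 = 3·97468 + 13405
97468 = 7·13405 + 3633
13405 = 3·3633 + 2506
3633 = 1·2506 + 1127
2506 = 2·1127 + 252
1127 = 4·252 + 119
252 = 2·119 + 14
119 = 8·14 + 7
14 = 2·7 + 0
gcd(1320704, 1626513) = 7.
Working backward:
7 = 119 − 8·14
7 = −8·252 + 17·119
7 = 17·1127 − 76·252
7 = −76·2506 + 169·1127
7 = 169·3633 − 245·2506
7 = −245·13405 + 904·3633
7 = 904·97468 − 6573·13405
7 = −6573·305809 + 20623·97468
7 = 20623·1320704 − 89065·305809
7 = −89065·1626513 + 109688·1320704
So 7 = (-89065)·1626513 + (109688)·1320704.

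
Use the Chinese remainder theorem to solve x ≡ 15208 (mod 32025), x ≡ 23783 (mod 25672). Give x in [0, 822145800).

359431783

Write x = 15208 + 32025·k. Then 32025·k ≡ 23783 − 15208 ≡ 8575 (mod 25672).
Need 32025⁻¹ mod 25672. Extended Euclid on (25672, 6353):
25672 = 4·6353 + 260
6353 = 24·260 + 113
260 = 2·113 + 34
113 = 3·34 + 11
34 = 3·11 + 1
11 = 11·1 + 0
Back-substitute:
1 = 34 − 3·11
1 = −3·113 + 10·34
1 = 10·260 − 23·113
1 = −23·6353 + 562·260
1 = 562·25672 − 2271·6353
32025⁻¹ ≡ 23401 (mod 25672), so k ≡ 23401·8575 ≡ 11223 (mod 25672).
x = 15208 + 32025·11223 = 359431783.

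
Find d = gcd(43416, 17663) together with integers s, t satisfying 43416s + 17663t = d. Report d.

1

Apply Euclid's algorithm to 43416 and 17663:
43416 = 2·17663 + 8090
17663 = 2·8090 + 1483
8090 = 5·1483 + 675
1483 = 2·675 + 133
675 = 5·133 + 10
133 = 13·10 + 3
10 = 3·3 + 1
3 = 3·1 + 0
gcd(43416, 17663) = 1.
Back-substituting:
1 = 10 − 3·3
1 = −3·133 + 40·10
1 = 40·675 − 203·133
1 = −203·1483 + 446·675
1 = 446·8090 − 2433·1483
1 = −2433·17663 + 5312·8090
1 = 5312·43416 − 13057·17663
So 1 = (5312)·43416 + (-13057)·17663.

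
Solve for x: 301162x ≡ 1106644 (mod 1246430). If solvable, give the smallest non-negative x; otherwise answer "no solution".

First find gcd(301162, 1246430):
1246430 = 4*301162 + 41782
301162 = 7*41782 + 8688
41782 = 4*8688 + 7030
8688 = 1*7030 + 1658
7030 = 4*1658 + 398
1658 = 4*398 + 66
398 = 6*66 + 2
66 = 33*2 + 0
gcd = 2 and 2 | 1106644, so solutions exist. Divide through by 2: 150581x ≡ 553322 (mod 623215).
Now find 150581⁻¹ mod 623215:
623215 = 4×150581 + 20891
150581 = 7×20891 + 4344
20891 = 4×4344 + 3515
4344 = 1×3515 + 829
3515 = 4×829 + 199
829 = 4×199 + 33
199 = 6×33 + 1
33 = 33×1 + 0
Back-substitute:
1 = 199 − 6·33
1 = −6·829 + 25·199
1 = 25·3515 − 106·829
1 = −106·4344 + 131·3515
1 = 131·20891 − 630·4344
1 = −630·150581 + 4541·20891
1 = 4541·623215 − 18794·150581
So 150581·(-18794) ≡ 1 (mod 623215), i.e. 150581⁻¹ ≡ 604421.
Then x ≡ 604421·553322 ≡ 455037 (mod 623215); the smallest non-negative solution is x = 455037.

455037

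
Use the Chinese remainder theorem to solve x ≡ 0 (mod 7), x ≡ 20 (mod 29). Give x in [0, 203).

Write x = 0 + 7·k. Then 7·k ≡ 20 − 0 ≡ 20 (mod 29).
Need 7⁻¹ mod 29. Extended Euclid on (29, 7):
29 = 4×7 + 1
7 = 7×1 + 0
Back-substitute:
1 = 29 − 4·7
7⁻¹ ≡ 25 (mod 29), so k ≡ 25·20 ≡ 7 (mod 29).
x = 0 + 7·7 = 49.

49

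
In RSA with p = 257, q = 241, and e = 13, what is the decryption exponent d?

28357

φ(n) = (p−1)(q−1) = 256·240 = 61440.
Need d with 13·d ≡ 1 (mod 61440). Apply the extended Euclidean algorithm:
61440 = 4726·13 + 2
13 = 6·2 + 1
2 = 2·1 + 0
Back-substitute:
1 = 13 − 6·2
1 = −6·61440 + 28357·13
So 13·28357 ≡ 1 (mod 61440), hence d = 28357.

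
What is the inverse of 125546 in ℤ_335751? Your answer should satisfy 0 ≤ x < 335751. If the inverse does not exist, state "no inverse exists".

Apply the Euclidean algorithm to 335751 and 125546:
335751 = 2*125546 + 84659
125546 = 1*84659 + 40887
84659 = 2*40887 + 2885
40887 = 14*2885 + 497
2885 = 5*497 + 400
497 = 1*400 + 97
400 = 4*97 + 12
97 = 8*12 + 1
12 = 12*1 + 0
gcd = 1, so the inverse exists. Back-substitute:
1 = 97 − 8·12
1 = −8·400 + 33·97
1 = 33·497 − 41·400
1 = −41·2885 + 238·497
1 = 238·40887 − 3373·2885
1 = −3373·84659 + 6984·40887
1 = 6984·125546 − 10357·84659
1 = −10357·335751 + 27698·125546
So 125546·27698 ≡ 1 (mod 335751).

27698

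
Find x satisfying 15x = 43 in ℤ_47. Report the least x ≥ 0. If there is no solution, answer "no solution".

First find gcd(15, 47):
47 = 3*15 + 2
15 = 7*2 + 1
2 = 2*1 + 0
gcd = 1, so a unique solution mod 47 exists.
Back-substitute for the Bézout coefficients:
1 = 15 − 7·2
1 = −7·47 + 22·15
So 15·(22) ≡ 1 (mod 47), giving 15⁻¹ ≡ 22.
x ≡ 15⁻¹·43 ≡ 22·43 ≡ 6 (mod 47).

6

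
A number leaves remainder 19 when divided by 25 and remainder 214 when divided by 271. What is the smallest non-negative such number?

Write x = 19 + 25·k. Then 25·k ≡ 214 − 19 ≡ 195 (mod 271).
Need 25⁻¹ mod 271. Extended Euclid on (271, 25):
271 = 10×25 + 21
25 = 1×21 + 4
21 = 5×4 + 1
4 = 4×1 + 0
Back-substitute:
1 = 21 − 5·4
1 = −5·25 + 6·21
1 = 6·271 − 65·25
25⁻¹ ≡ 206 (mod 271), so k ≡ 206·195 ≡ 62 (mod 271).
x = 19 + 25·62 = 1569.

1569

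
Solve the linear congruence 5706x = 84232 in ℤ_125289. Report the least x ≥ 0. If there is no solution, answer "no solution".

no solution

gcd(5706, 125289):
125289 = 21·5706 + 5463
5706 = 1·5463 + 243
5463 = 22·243 + 117
243 = 2·117 + 9
117 = 13·9 + 0
gcd = 9, but 9 ∤ 84232, so the congruence has no solution.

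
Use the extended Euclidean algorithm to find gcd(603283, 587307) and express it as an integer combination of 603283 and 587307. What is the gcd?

1

Apply Euclid's algorithm to 603283 and 587307:
603283 = 1×587307 + 15976
587307 = 36×15976 + 12171
15976 = 1×12171 + 3805
12171 = 3×3805 + 756
3805 = 5×756 + 25
756 = 30×25 + 6
25 = 4×6 + 1
6 = 6×1 + 0
gcd(603283, 587307) = 1.
Working backward:
1 = 25 − 4·6
1 = −4·756 + 121·25
1 = 121·3805 − 609·756
1 = −609·12171 + 1948·3805
1 = 1948·15976 − 2557·12171
1 = −2557·587307 + 94000·15976
1 = 94000·603283 − 96557·587307
So 1 = (94000)·603283 + (-96557)·587307.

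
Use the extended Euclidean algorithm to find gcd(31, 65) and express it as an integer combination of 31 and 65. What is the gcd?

Apply Euclid's algorithm to 65 and 31:
65 = 2×31 + 3
31 = 10×3 + 1
3 = 3×1 + 0
gcd(31, 65) = 1.
Express as a combination:
1 = 31 − 10·3
1 = −10·65 + 21·31
So 1 = (-10)·65 + (21)·31.

1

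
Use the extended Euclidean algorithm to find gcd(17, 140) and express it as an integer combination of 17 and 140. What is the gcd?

Euclidean algorithm:
140 = 8·17 + 4
17 = 4·4 + 1
4 = 4·1 + 0
gcd(17, 140) = 1.
Express as a combination:
1 = 17 − 4·4
1 = −4·140 + 33·17
So 1 = (-4)·140 + (33)·17.

1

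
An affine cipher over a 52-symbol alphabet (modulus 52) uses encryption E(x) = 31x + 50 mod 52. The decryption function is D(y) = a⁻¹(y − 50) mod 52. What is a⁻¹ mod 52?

gcd(52, 31) by repeated division:
52 = 1×31 + 21
31 = 1×21 + 10
21 = 2×10 + 1
10 = 10×1 + 0
The gcd is 1. Working backward:
1 = 21 − 2·10
1 = −2·31 + 3·21
1 = 3·52 − 5·31
Hence 31⁻¹ ≡ -5 ≡ 47 (mod 52).

47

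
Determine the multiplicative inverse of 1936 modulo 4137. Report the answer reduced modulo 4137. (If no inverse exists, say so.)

Extended Euclidean algorithm:
4137 = 2·1936 + 265
1936 = 7·265 + 81
265 = 3·81 + 22
81 = 3·22 + 15
22 = 1·15 + 7
15 = 2·7 + 1
7 = 7·1 + 0
gcd = 1, so the inverse exists. Back-substitute:
1 = 15 − 2·7
1 = −2·22 + 3·15
1 = 3·81 − 11·22
1 = −11·265 + 36·81
1 = 36·1936 − 263·265
1 = −263·4137 + 562·1936
So 1936·562 ≡ 1 (mod 4137).

562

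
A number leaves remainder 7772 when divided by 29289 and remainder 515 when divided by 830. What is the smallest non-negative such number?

23936885

Write x = 7772 + 29289·k. Then 29289·k ≡ 515 − 7772 ≡ 213 (mod 830).
Need 29289⁻¹ mod 830. Extended Euclid on (830, 239):
830 = 3*239 + 113
239 = 2*113 + 13
113 = 8*13 + 9
13 = 1*9 + 4
9 = 2*4 + 1
4 = 4*1 + 0
Back-substitute:
1 = 9 − 2·4
1 = −2·13 + 3·9
1 = 3·113 − 26·13
1 = −26·239 + 55·113
1 = 55·830 − 191·239
29289⁻¹ ≡ 639 (mod 830), so k ≡ 639·213 ≡ 817 (mod 830).
x = 7772 + 29289·817 = 23936885.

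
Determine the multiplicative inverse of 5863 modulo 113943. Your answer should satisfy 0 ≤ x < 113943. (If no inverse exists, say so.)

87046

Apply the Euclidean algorithm to 113943 and 5863:
113943 = 19*5863 + 2546
5863 = 2*2546 + 771
2546 = 3*771 + 233
771 = 3*233 + 72
233 = 3*72 + 17
72 = 4*17 + 4
17 = 4*4 + 1
4 = 4*1 + 0
Since gcd(5863, 113943) = 1, back-substitute to write 1 as a combination:
1 = 17 − 4·4
1 = −4·72 + 17·17
1 = 17·233 − 55·72
1 = −55·771 + 182·233
1 = 182·2546 − 601·771
1 = −601·5863 + 1384·2546
1 = 1384·113943 − 26897·5863
Thus 5863·(-26897) ≡ 1 (mod 113943); reducing, -26897 mod 113943 = 87046.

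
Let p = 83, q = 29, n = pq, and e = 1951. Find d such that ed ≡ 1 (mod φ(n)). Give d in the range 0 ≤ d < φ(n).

2103

φ(n) = (p−1)(q−1) = 82·28 = 2296.
Need d with 1951·d ≡ 1 (mod 2296). Apply the extended Euclidean algorithm:
2296 = 1*1951 + 345
1951 = 5*345 + 226
345 = 1*226 + 119
226 = 1*119 + 107
119 = 1*107 + 12
107 = 8*12 + 11
12 = 1*11 + 1
11 = 11*1 + 0
Back-substitute:
1 = 12 − 11
1 = −107 + 9·12
1 = 9·119 − 10·107
1 = −10·226 + 19·119
1 = 19·345 − 29·226
1 = −29·1951 + 164·345
1 = 164·2296 − 193·1951
So 1951·(-193) ≡ 1 (mod 2296), hence d ≡ -193 ≡ 2103 (mod 2296).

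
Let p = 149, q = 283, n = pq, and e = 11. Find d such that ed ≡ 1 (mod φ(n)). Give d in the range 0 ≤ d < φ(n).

φ(n) = (p−1)(q−1) = 148·282 = 41736.
Need d with 11·d ≡ 1 (mod 41736). Apply the extended Euclidean algorithm:
41736 = 3794×11 + 2
11 = 5×2 + 1
2 = 2×1 + 0
Back-substitute:
1 = 11 − 5·2
1 = −5·41736 + 18971·11
So 11·18971 ≡ 1 (mod 41736), hence d = 18971.

18971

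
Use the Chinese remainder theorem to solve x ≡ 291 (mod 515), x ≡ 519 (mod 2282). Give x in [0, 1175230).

379331

Write x = 291 + 515·k. Then 515·k ≡ 519 − 291 ≡ 228 (mod 2282).
Need 515⁻¹ mod 2282. Extended Euclid on (2282, 515):
2282 = 4·515 + 222
515 = 2·222 + 71
222 = 3·71 + 9
71 = 7·9 + 8
9 = 1·8 + 1
8 = 8·1 + 0
Back-substitute:
1 = 9 − 8
1 = −71 + 8·9
1 = 8·222 − 25·71
1 = −25·515 + 58·222
1 = 58·2282 − 257·515
515⁻¹ ≡ 2025 (mod 2282), so k ≡ 2025·228 ≡ 736 (mod 2282).
x = 291 + 515·736 = 379331.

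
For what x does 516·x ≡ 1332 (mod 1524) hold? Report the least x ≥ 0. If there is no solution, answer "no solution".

103

First find gcd(516, 1524):
1524 = 2·516 + 492
516 = 1·492 + 24
492 = 20·24 + 12
24 = 2·12 + 0
gcd = 12 and 12 | 1332, so solutions exist. Divide through by 12: 43x ≡ 111 (mod 127).
Now find 43⁻¹ mod 127:
127 = 2*43 + 41
43 = 1*41 + 2
41 = 20*2 + 1
2 = 2*1 + 0
Back-substitute:
1 = 41 − 20·2
1 = −20·43 + 21·41
1 = 21·127 − 62·43
So 43·(-62) ≡ 1 (mod 127), i.e. 43⁻¹ ≡ 65.
Then x ≡ 65·111 ≡ 103 (mod 127); the smallest non-negative solution is x = 103.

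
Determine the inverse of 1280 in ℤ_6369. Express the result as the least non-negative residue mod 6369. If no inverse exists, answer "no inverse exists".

4931

gcd(6369, 1280) by repeated division:
6369 = 4·1280 + 1249
1280 = 1·1249 + 31
1249 = 40·31 + 9
31 = 3·9 + 4
9 = 2·4 + 1
4 = 4·1 + 0
gcd = 1, so the inverse exists. Back-substitute:
1 = 9 − 2·4
1 = −2·31 + 7·9
1 = 7·1249 − 282·31
1 = −282·1280 + 289·1249
1 = 289·6369 − 1438·1280
Thus 1280·(-1438) ≡ 1 (mod 6369); reducing, -1438 mod 6369 = 4931.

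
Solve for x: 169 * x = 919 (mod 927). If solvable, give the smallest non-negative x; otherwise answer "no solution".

724

First find gcd(169, 927):
927 = 5*169 + 82
169 = 2*82 + 5
82 = 16*5 + 2
5 = 2*2 + 1
2 = 2*1 + 0
gcd = 1, so a unique solution mod 927 exists.
Back-substitute for the Bézout coefficients:
1 = 5 − 2·2
1 = −2·82 + 33·5
1 = 33·169 − 68·82
1 = −68·927 + 373·169
So 169·(373) ≡ 1 (mod 927), giving 169⁻¹ ≡ 373.
x ≡ 169⁻¹·919 ≡ 373·919 ≡ 724 (mod 927).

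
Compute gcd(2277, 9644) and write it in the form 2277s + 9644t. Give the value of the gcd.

1

Euclidean algorithm:
9644 = 4·2277 + 536
2277 = 4·536 + 133
536 = 4·133 + 4
133 = 33·4 + 1
4 = 4·1 + 0
gcd(2277, 9644) = 1.
Working backward:
1 = 133 − 33·4
1 = −33·536 + 133·133
1 = 133·2277 − 565·536
1 = −565·9644 + 2393·2277
So 1 = (-565)·9644 + (2393)·2277.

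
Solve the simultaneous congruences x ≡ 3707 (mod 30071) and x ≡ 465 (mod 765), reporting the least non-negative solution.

8363445

Write x = 3707 + 30071·k. Then 30071·k ≡ 465 − 3707 ≡ 583 (mod 765).
Need 30071⁻¹ mod 765. Extended Euclid on (765, 236):
765 = 3·236 + 57
236 = 4·57 + 8
57 = 7·8 + 1
8 = 8·1 + 0
Back-substitute:
1 = 57 − 7·8
1 = −7·236 + 29·57
1 = 29·765 − 94·236
30071⁻¹ ≡ 671 (mod 765), so k ≡ 671·583 ≡ 278 (mod 765).
x = 3707 + 30071·278 = 8363445.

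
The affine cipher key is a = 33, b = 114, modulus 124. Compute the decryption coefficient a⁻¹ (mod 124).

109

gcd(124, 33) by repeated division:
124 = 3·33 + 25
33 = 1·25 + 8
25 = 3·8 + 1
8 = 8·1 + 0
Since gcd(33, 124) = 1, back-substitute to write 1 as a combination:
1 = 25 − 3·8
1 = −3·33 + 4·25
1 = 4·124 − 15·33
So 33·(-15) ≡ 1 (mod 124), and -15 ≡ 109 (mod 124).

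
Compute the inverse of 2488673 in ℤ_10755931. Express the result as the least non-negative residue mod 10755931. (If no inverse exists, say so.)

265999

Apply the Euclidean algorithm to 10755931 and 2488673:
10755931 = 4×2488673 + 801239
2488673 = 3×801239 + 84956
801239 = 9×84956 + 36635
84956 = 2×36635 + 11686
36635 = 3×11686 + 1577
11686 = 7×1577 + 647
1577 = 2×647 + 283
647 = 2×283 + 81
283 = 3×81 + 40
81 = 2×40 + 1
40 = 40×1 + 0
Since gcd(2488673, 10755931) = 1, back-substitute to write 1 as a combination:
1 = 81 − 2·40
1 = −2·283 + 7·81
1 = 7·647 − 16·283
1 = −16·1577 + 39·647
1 = 39·11686 − 289·1577
1 = −289·36635 + 906·11686
1 = 906·84956 − 2101·36635
1 = −2101·801239 + 19815·84956
1 = 19815·2488673 − 61546·801239
1 = −61546·10755931 + 265999·2488673
So 2488673·265999 ≡ 1 (mod 10755931).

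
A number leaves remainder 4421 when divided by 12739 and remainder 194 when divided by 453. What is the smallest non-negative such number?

2068139

Write x = 4421 + 12739·k. Then 12739·k ≡ 194 − 4421 ≡ 303 (mod 453).
Need 12739⁻¹ mod 453. Extended Euclid on (453, 55):
453 = 8·55 + 13
55 = 4·13 + 3
13 = 4·3 + 1
3 = 3·1 + 0
Back-substitute:
1 = 13 − 4·3
1 = −4·55 + 17·13
1 = 17·453 − 140·55
12739⁻¹ ≡ 313 (mod 453), so k ≡ 313·303 ≡ 162 (mod 453).
x = 4421 + 12739·162 = 2068139.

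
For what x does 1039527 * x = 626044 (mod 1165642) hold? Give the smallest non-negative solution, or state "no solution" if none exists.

First find gcd(1039527, 1165642):
1165642 = 1·1039527 + 126115
1039527 = 8·126115 + 30607
126115 = 4·30607 + 3687
30607 = 8·3687 + 1111
3687 = 3·1111 + 354
1111 = 3·354 + 49
354 = 7·49 + 11
49 = 4·11 + 5
11 = 2·5 + 1
5 = 5·1 + 0
gcd = 1, so a unique solution mod 1165642 exists.
Back-substitute for the Bézout coefficients:
1 = 11 − 2·5
1 = −2·49 + 9·11
1 = 9·354 − 65·49
1 = −65·1111 + 204·354
1 = 204·3687 − 677·1111
1 = −677·30607 + 5620·3687
1 = 5620·126115 − 23157·30607
1 = −23157·1039527 + 190876·126115
1 = 190876·1165642 − 214033·1039527
So 1039527·(-214033) ≡ 1 (mod 1165642), giving 1039527⁻¹ ≡ 951609.
x ≡ 1039527⁻¹·626044 ≡ 951609·626044 ≡ 1135016 (mod 1165642).

1135016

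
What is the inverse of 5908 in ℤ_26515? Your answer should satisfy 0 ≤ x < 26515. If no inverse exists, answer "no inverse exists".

6162

Run Euclid on (26515, 5908):
26515 = 4*5908 + 2883
5908 = 2*2883 + 142
2883 = 20*142 + 43
142 = 3*43 + 13
43 = 3*13 + 4
13 = 3*4 + 1
4 = 4*1 + 0
Since gcd(5908, 26515) = 1, back-substitute to write 1 as a combination:
1 = 13 − 3·4
1 = −3·43 + 10·13
1 = 10·142 − 33·43
1 = −33·2883 + 670·142
1 = 670·5908 − 1373·2883
1 = −1373·26515 + 6162·5908
So 5908·6162 ≡ 1 (mod 26515).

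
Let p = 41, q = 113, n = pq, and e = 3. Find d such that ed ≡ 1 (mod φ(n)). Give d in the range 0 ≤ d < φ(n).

φ(n) = (p−1)(q−1) = 40·112 = 4480.
Need d with 3·d ≡ 1 (mod 4480). Apply the extended Euclidean algorithm:
4480 = 1493*3 + 1
3 = 3*1 + 0
Back-substitute:
1 = 4480 − 1493·3
So 3·(-1493) ≡ 1 (mod 4480), hence d ≡ -1493 ≡ 2987 (mod 4480).

2987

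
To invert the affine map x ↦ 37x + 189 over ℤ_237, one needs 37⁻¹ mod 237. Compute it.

Apply the Euclidean algorithm to 237 and 37:
237 = 6*37 + 15
37 = 2*15 + 7
15 = 2*7 + 1
7 = 7*1 + 0
gcd = 1, so the inverse exists. Back-substitute:
1 = 15 − 2·7
1 = −2·37 + 5·15
1 = 5·237 − 32·37
Hence 37⁻¹ ≡ -32 ≡ 205 (mod 237).

205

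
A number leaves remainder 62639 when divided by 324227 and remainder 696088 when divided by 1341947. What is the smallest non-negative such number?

Write x = 62639 + 324227·k. Then 324227·k ≡ 696088 − 62639 ≡ 633449 (mod 1341947).
Need 324227⁻¹ mod 1341947. Extended Euclid on (1341947, 324227):
1341947 = 4×324227 + 45039
324227 = 7×45039 + 8954
45039 = 5×8954 + 269
8954 = 33×269 + 77
269 = 3×77 + 38
77 = 2×38 + 1
38 = 38×1 + 0
Back-substitute:
1 = 77 − 2·38
1 = −2·269 + 7·77
1 = 7·8954 − 233·269
1 = −233·45039 + 1172·8954
1 = 1172·324227 − 8437·45039
1 = −8437·1341947 + 34920·324227
324227⁻¹ ≡ 34920 (mod 1341947), so k ≡ 34920·633449 ≡ 726679 (mod 1341947).
x = 62639 + 324227·726679 = 235609014772.

235609014772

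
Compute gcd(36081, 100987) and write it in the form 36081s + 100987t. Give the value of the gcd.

Repeated division:
100987 = 2*36081 + 28825
36081 = 1*28825 + 7256
28825 = 3*7256 + 7057
7256 = 1*7057 + 199
7057 = 35*199 + 92
199 = 2*92 + 15
92 = 6*15 + 2
15 = 7*2 + 1
2 = 2*1 + 0
gcd(36081, 100987) = 1.
Working backward:
1 = 15 − 7·2
1 = −7·92 + 43·15
1 = 43·199 − 93·92
1 = −93·7057 + 3298·199
1 = 3298·7256 − 3391·7057
1 = −3391·28825 + 13471·7256
1 = 13471·36081 − 16862·28825
1 = −16862·100987 + 47195·36081
So 1 = (-16862)·100987 + (47195)·36081.

1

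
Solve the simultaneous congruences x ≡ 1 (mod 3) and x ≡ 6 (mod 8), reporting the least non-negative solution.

Write x = 1 + 3·k. Then 3·k ≡ 6 − 1 ≡ 5 (mod 8).
Need 3⁻¹ mod 8. Extended Euclid on (8, 3):
8 = 2·3 + 2
3 = 1·2 + 1
2 = 2·1 + 0
Back-substitute:
1 = 3 − 2
1 = −8 + 3·3
3⁻¹ ≡ 3 (mod 8), so k ≡ 3·5 ≡ 7 (mod 8).
x = 1 + 3·7 = 22.

22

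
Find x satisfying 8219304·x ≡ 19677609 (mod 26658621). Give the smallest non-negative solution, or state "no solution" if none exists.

1591699

First find gcd(8219304, 26658621):
26658621 = 3×8219304 + 2000709
8219304 = 4×2000709 + 216468
2000709 = 9×216468 + 52497
216468 = 4×52497 + 6480
52497 = 8×6480 + 657
6480 = 9×657 + 567
657 = 1×567 + 90
567 = 6×90 + 27
90 = 3×27 + 9
27 = 3×9 + 0
gcd = 9 and 9 | 19677609, so solutions exist. Divide through by 9: 913256x ≡ 2186401 (mod 2962069).
Now find 913256⁻¹ mod 2962069:
2962069 = 3*913256 + 222301
913256 = 4*222301 + 24052
222301 = 9*24052 + 5833
24052 = 4*5833 + 720
5833 = 8*720 + 73
720 = 9*73 + 63
73 = 1*63 + 10
63 = 6*10 + 3
10 = 3*3 + 1
3 = 3*1 + 0
Back-substitute:
1 = 10 − 3·3
1 = −3·63 + 19·10
1 = 19·73 − 22·63
1 = −22·720 + 217·73
1 = 217·5833 − 1758·720
1 = −1758·24052 + 7249·5833
1 = 7249·222301 − 66999·24052
1 = −66999·913256 + 275245·222301
1 = 275245·2962069 − 892734·913256
So 913256·(-892734) ≡ 1 (mod 2962069), i.e. 913256⁻¹ ≡ 2069335.
Then x ≡ 2069335·2186401 ≡ 1591699 (mod 2962069); the smallest non-negative solution is x = 1591699.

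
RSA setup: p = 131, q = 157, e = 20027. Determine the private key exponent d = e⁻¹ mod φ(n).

1523

φ(n) = (p−1)(q−1) = 130·156 = 20280.
Need d with 20027·d ≡ 1 (mod 20280). Apply the extended Euclidean algorithm:
20280 = 1·20027 + 253
20027 = 79·253 + 40
253 = 6·40 + 13
40 = 3·13 + 1
13 = 13·1 + 0
Back-substitute:
1 = 40 − 3·13
1 = −3·253 + 19·40
1 = 19·20027 − 1504·253
1 = −1504·20280 + 1523·20027
So 20027·1523 ≡ 1 (mod 20280), hence d = 1523.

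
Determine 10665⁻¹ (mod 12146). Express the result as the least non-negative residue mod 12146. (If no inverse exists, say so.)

Run Euclid on (12146, 10665):
12146 = 1×10665 + 1481
10665 = 7×1481 + 298
1481 = 4×298 + 289
298 = 1×289 + 9
289 = 32×9 + 1
9 = 9×1 + 0
gcd = 1, so the inverse exists. Back-substitute:
1 = 289 − 32·9
1 = −32·298 + 33·289
1 = 33·1481 − 164·298
1 = −164·10665 + 1181·1481
1 = 1181·12146 − 1345·10665
Hence 10665⁻¹ ≡ -1345 ≡ 10801 (mod 12146).

10801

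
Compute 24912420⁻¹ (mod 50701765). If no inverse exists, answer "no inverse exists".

no inverse exists

Compute gcd(24912420, 50701765):
50701765 = 2·24912420 + 876925
24912420 = 28·876925 + 358520
876925 = 2·358520 + 159885
358520 = 2·159885 + 38750
159885 = 4·38750 + 4885
38750 = 7·4885 + 4555
4885 = 1·4555 + 330
4555 = 13·330 + 265
330 = 1·265 + 65
265 = 4·65 + 5
65 = 13·5 + 0
Since gcd = 5 > 1, 24912420 is not a unit mod 50701765.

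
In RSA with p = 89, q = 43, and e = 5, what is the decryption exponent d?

φ(n) = (p−1)(q−1) = 88·42 = 3696.
Need d with 5·d ≡ 1 (mod 3696). Apply the extended Euclidean algorithm:
3696 = 739×5 + 1
5 = 5×1 + 0
Back-substitute:
1 = 3696 − 739·5
So 5·(-739) ≡ 1 (mod 3696), hence d ≡ -739 ≡ 2957 (mod 3696).

2957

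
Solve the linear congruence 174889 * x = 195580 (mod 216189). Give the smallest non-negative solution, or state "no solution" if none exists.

38836

First find gcd(174889, 216189):
216189 = 1×174889 + 41300
174889 = 4×41300 + 9689
41300 = 4×9689 + 2544
9689 = 3×2544 + 2057
2544 = 1×2057 + 487
2057 = 4×487 + 109
487 = 4×109 + 51
109 = 2×51 + 7
51 = 7×7 + 2
7 = 3×2 + 1
2 = 2×1 + 0
gcd = 1, so a unique solution mod 216189 exists.
Back-substitute for the Bézout coefficients:
1 = 7 − 3·2
1 = −3·51 + 22·7
1 = 22·109 − 47·51
1 = −47·487 + 210·109
1 = 210·2057 − 887·487
1 = −887·2544 + 1097·2057
1 = 1097·9689 − 4178·2544
1 = −4178·41300 + 17809·9689
1 = 17809·174889 − 75414·41300
1 = −75414·216189 + 93223·174889
So 174889·(93223) ≡ 1 (mod 216189), giving 174889⁻¹ ≡ 93223.
x ≡ 174889⁻¹·195580 ≡ 93223·195580 ≡ 38836 (mod 216189).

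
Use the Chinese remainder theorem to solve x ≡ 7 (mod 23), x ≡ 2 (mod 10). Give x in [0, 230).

Write x = 7 + 23·k. Then 23·k ≡ 2 − 7 ≡ 5 (mod 10).
Need 23⁻¹ mod 10. Extended Euclid on (10, 3):
10 = 3·3 + 1
3 = 3·1 + 0
Back-substitute:
1 = 10 − 3·3
23⁻¹ ≡ 7 (mod 10), so k ≡ 7·5 ≡ 5 (mod 10).
x = 7 + 23·5 = 122.

122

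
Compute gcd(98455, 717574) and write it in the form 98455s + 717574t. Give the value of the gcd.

Apply Euclid's algorithm to 717574 and 98455:
717574 = 7×98455 + 28389
98455 = 3×28389 + 13288
28389 = 2×13288 + 1813
13288 = 7×1813 + 597
1813 = 3×597 + 22
597 = 27×22 + 3
22 = 7×3 + 1
3 = 3×1 + 0
gcd(98455, 717574) = 1.
Working backward:
1 = 22 − 7·3
1 = −7·597 + 190·22
1 = 190·1813 − 577·597
1 = −577·13288 + 4229·1813
1 = 4229·28389 − 9035·13288
1 = −9035·98455 + 31334·28389
1 = 31334·717574 − 228373·98455
So 1 = (31334)·717574 + (-228373)·98455.

1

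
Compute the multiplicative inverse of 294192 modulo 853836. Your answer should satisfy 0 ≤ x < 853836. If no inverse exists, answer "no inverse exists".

Compute gcd(294192, 853836):
853836 = 2*294192 + 265452
294192 = 1*265452 + 28740
265452 = 9*28740 + 6792
28740 = 4*6792 + 1572
6792 = 4*1572 + 504
1572 = 3*504 + 60
504 = 8*60 + 24
60 = 2*24 + 12
24 = 2*12 + 0
Since gcd = 12 > 1, 294192 is not a unit mod 853836.

no inverse exists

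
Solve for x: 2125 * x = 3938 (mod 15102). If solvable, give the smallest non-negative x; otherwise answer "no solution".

First find gcd(2125, 15102):
15102 = 7*2125 + 227
2125 = 9*227 + 82
227 = 2*82 + 63
82 = 1*63 + 19
63 = 3*19 + 6
19 = 3*6 + 1
6 = 6*1 + 0
gcd = 1, so a unique solution mod 15102 exists.
Back-substitute for the Bézout coefficients:
1 = 19 − 3·6
1 = −3·63 + 10·19
1 = 10·82 − 13·63
1 = −13·227 + 36·82
1 = 36·2125 − 337·227
1 = −337·15102 + 2395·2125
So 2125·(2395) ≡ 1 (mod 15102), giving 2125⁻¹ ≡ 2395.
x ≡ 2125⁻¹·3938 ≡ 2395·3938 ≡ 7862 (mod 15102).

7862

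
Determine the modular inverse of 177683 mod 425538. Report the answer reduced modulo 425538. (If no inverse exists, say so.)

374447

gcd(425538, 177683) by repeated division:
425538 = 2×177683 + 70172
177683 = 2×70172 + 37339
70172 = 1×37339 + 32833
37339 = 1×32833 + 4506
32833 = 7×4506 + 1291
4506 = 3×1291 + 633
1291 = 2×633 + 25
633 = 25×25 + 8
25 = 3×8 + 1
8 = 8×1 + 0
gcd = 1, so the inverse exists. Back-substitute:
1 = 25 − 3·8
1 = −3·633 + 76·25
1 = 76·1291 − 155·633
1 = −155·4506 + 541·1291
1 = 541·32833 − 3942·4506
1 = −3942·37339 + 4483·32833
1 = 4483·70172 − 8425·37339
1 = −8425·177683 + 21333·70172
1 = 21333·425538 − 51091·177683
Hence 177683⁻¹ ≡ -51091 ≡ 374447 (mod 425538).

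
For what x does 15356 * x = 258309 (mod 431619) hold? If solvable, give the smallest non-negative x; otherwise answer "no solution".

First find gcd(15356, 431619):
431619 = 28*15356 + 1651
15356 = 9*1651 + 497
1651 = 3*497 + 160
497 = 3*160 + 17
160 = 9*17 + 7
17 = 2*7 + 3
7 = 2*3 + 1
3 = 3*1 + 0
gcd = 1, so a unique solution mod 431619 exists.
Back-substitute for the Bézout coefficients:
1 = 7 − 2·3
1 = −2·17 + 5·7
1 = 5·160 − 47·17
1 = −47·497 + 146·160
1 = 146·1651 − 485·497
1 = −485·15356 + 4511·1651
1 = 4511·431619 − 126793·15356
So 15356·(-126793) ≡ 1 (mod 431619), giving 15356⁻¹ ≡ 304826.
x ≡ 15356⁻¹·258309 ≡ 304826·258309 ≡ 339921 (mod 431619).

339921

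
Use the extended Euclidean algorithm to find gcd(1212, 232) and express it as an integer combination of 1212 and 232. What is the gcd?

Euclidean algorithm:
1212 = 5×232 + 52
232 = 4×52 + 24
52 = 2×24 + 4
24 = 6×4 + 0
gcd(1212, 232) = 4.
Back-substituting:
4 = 52 − 2·24
4 = −2·232 + 9·52
4 = 9·1212 − 47·232
So 4 = (9)·1212 + (-47)·232.

4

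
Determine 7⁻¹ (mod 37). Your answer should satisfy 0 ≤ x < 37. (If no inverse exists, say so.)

gcd(37, 7) by repeated division:
37 = 5·7 + 2
7 = 3·2 + 1
2 = 2·1 + 0
gcd = 1, so the inverse exists. Back-substitute:
1 = 7 − 3·2
1 = −3·37 + 16·7
So 7·16 ≡ 1 (mod 37).

16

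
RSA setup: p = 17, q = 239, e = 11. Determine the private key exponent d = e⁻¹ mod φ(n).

1731

φ(n) = (p−1)(q−1) = 16·238 = 3808.
Need d with 11·d ≡ 1 (mod 3808). Apply the extended Euclidean algorithm:
3808 = 346*11 + 2
11 = 5*2 + 1
2 = 2*1 + 0
Back-substitute:
1 = 11 − 5·2
1 = −5·3808 + 1731·11
So 11·1731 ≡ 1 (mod 3808), hence d = 1731.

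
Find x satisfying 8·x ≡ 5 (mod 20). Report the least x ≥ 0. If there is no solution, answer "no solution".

gcd(8, 20):
20 = 2·8 + 4
8 = 2·4 + 0
gcd = 4, but 4 ∤ 5, so the congruence has no solution.

no solution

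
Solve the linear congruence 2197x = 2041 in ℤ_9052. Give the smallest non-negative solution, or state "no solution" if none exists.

7821

First find gcd(2197, 9052):
9052 = 4×2197 + 264
2197 = 8×264 + 85
264 = 3×85 + 9
85 = 9×9 + 4
9 = 2×4 + 1
4 = 4×1 + 0
gcd = 1, so a unique solution mod 9052 exists.
Back-substitute for the Bézout coefficients:
1 = 9 − 2·4
1 = −2·85 + 19·9
1 = 19·264 − 59·85
1 = −59·2197 + 491·264
1 = 491·9052 − 2023·2197
So 2197·(-2023) ≡ 1 (mod 9052), giving 2197⁻¹ ≡ 7029.
x ≡ 2197⁻¹·2041 ≡ 7029·2041 ≡ 7821 (mod 9052).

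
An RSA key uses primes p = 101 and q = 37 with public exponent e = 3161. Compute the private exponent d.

φ(n) = (p−1)(q−1) = 100·36 = 3600.
Need d with 3161·d ≡ 1 (mod 3600). Apply the extended Euclidean algorithm:
3600 = 1×3161 + 439
3161 = 7×439 + 88
439 = 4×88 + 87
88 = 1×87 + 1
87 = 87×1 + 0
Back-substitute:
1 = 88 − 87
1 = −439 + 5·88
1 = 5·3161 − 36·439
1 = −36·3600 + 41·3161
So 3161·41 ≡ 1 (mod 3600), hence d = 41.

41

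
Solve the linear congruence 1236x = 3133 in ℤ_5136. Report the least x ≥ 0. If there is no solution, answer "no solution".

no solution

gcd(1236, 5136):
5136 = 4·1236 + 192
1236 = 6·192 + 84
192 = 2·84 + 24
84 = 3·24 + 12
24 = 2·12 + 0
gcd = 12, but 12 ∤ 3133, so the congruence has no solution.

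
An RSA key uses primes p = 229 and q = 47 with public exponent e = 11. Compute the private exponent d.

1907

φ(n) = (p−1)(q−1) = 228·46 = 10488.
Need d with 11·d ≡ 1 (mod 10488). Apply the extended Euclidean algorithm:
10488 = 953×11 + 5
11 = 2×5 + 1
5 = 5×1 + 0
Back-substitute:
1 = 11 − 2·5
1 = −2·10488 + 1907·11
So 11·1907 ≡ 1 (mod 10488), hence d = 1907.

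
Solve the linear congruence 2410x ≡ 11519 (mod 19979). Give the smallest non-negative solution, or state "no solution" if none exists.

First find gcd(2410, 19979):
19979 = 8·2410 + 699
2410 = 3·699 + 313
699 = 2·313 + 73
313 = 4·73 + 21
73 = 3·21 + 10
21 = 2·10 + 1
10 = 10·1 + 0
gcd = 1, so a unique solution mod 19979 exists.
Back-substitute for the Bézout coefficients:
1 = 21 − 2·10
1 = −2·73 + 7·21
1 = 7·313 − 30·73
1 = −30·699 + 67·313
1 = 67·2410 − 231·699
1 = −231·19979 + 1915·2410
So 2410·(1915) ≡ 1 (mod 19979), giving 2410⁻¹ ≡ 1915.
x ≡ 2410⁻¹·11519 ≡ 1915·11519 ≡ 2069 (mod 19979).

2069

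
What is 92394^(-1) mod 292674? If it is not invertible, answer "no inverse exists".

Euclidean algorithm on 292674, 92394:
292674 = 3·92394 + 15492
92394 = 5·15492 + 14934
15492 = 1·14934 + 558
14934 = 26·558 + 426
558 = 1·426 + 132
426 = 3·132 + 30
132 = 4·30 + 12
30 = 2·12 + 6
12 = 2·6 + 0
Since gcd = 6 > 1, 92394 is not a unit mod 292674.

no inverse exists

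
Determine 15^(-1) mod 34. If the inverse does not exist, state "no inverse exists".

Run Euclid on (34, 15):
34 = 2·15 + 4
15 = 3·4 + 3
4 = 1·3 + 1
3 = 3·1 + 0
The gcd is 1. Working backward:
1 = 4 − 3
1 = −15 + 4·4
1 = 4·34 − 9·15
So 15·(-9) ≡ 1 (mod 34), and -9 ≡ 25 (mod 34).

25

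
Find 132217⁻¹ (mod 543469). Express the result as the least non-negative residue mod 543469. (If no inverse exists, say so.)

381370

Extended Euclidean algorithm:
543469 = 4·132217 + 14601
132217 = 9·14601 + 808
14601 = 18·808 + 57
808 = 14·57 + 10
57 = 5·10 + 7
10 = 1·7 + 3
7 = 2·3 + 1
3 = 3·1 + 0
Since gcd(132217, 543469) = 1, back-substitute to write 1 as a combination:
1 = 7 − 2·3
1 = −2·10 + 3·7
1 = 3·57 − 17·10
1 = −17·808 + 241·57
1 = 241·14601 − 4355·808
1 = −4355·132217 + 39436·14601
1 = 39436·543469 − 162099·132217
Thus 132217·(-162099) ≡ 1 (mod 543469); reducing, -162099 mod 543469 = 381370.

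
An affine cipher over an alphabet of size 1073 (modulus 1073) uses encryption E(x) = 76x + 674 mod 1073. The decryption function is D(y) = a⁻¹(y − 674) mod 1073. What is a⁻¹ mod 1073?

gcd(1073, 76) by repeated division:
1073 = 14×76 + 9
76 = 8×9 + 4
9 = 2×4 + 1
4 = 4×1 + 0
Since gcd(76, 1073) = 1, back-substitute to write 1 as a combination:
1 = 9 − 2·4
1 = −2·76 + 17·9
1 = 17·1073 − 240·76
So 76·(-240) ≡ 1 (mod 1073), and -240 ≡ 833 (mod 1073).

833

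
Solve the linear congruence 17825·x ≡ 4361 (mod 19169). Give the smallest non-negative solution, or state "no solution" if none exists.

7884

First find gcd(17825, 19169):
19169 = 1·17825 + 1344
17825 = 13·1344 + 353
1344 = 3·353 + 285
353 = 1·285 + 68
285 = 4·68 + 13
68 = 5·13 + 3
13 = 4·3 + 1
3 = 3·1 + 0
gcd = 1, so a unique solution mod 19169 exists.
Back-substitute for the Bézout coefficients:
1 = 13 − 4·3
1 = −4·68 + 21·13
1 = 21·285 − 88·68
1 = −88·353 + 109·285
1 = 109·1344 − 415·353
1 = −415·17825 + 5504·1344
1 = 5504·19169 − 5919·17825
So 17825·(-5919) ≡ 1 (mod 19169), giving 17825⁻¹ ≡ 13250.
x ≡ 17825⁻¹·4361 ≡ 13250·4361 ≡ 7884 (mod 19169).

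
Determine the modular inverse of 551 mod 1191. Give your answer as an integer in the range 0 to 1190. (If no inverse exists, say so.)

281

Run Euclid on (1191, 551):
1191 = 2×551 + 89
551 = 6×89 + 17
89 = 5×17 + 4
17 = 4×4 + 1
4 = 4×1 + 0
Since gcd(551, 1191) = 1, back-substitute to write 1 as a combination:
1 = 17 − 4·4
1 = −4·89 + 21·17
1 = 21·551 − 130·89
1 = −130·1191 + 281·551
So 551·281 ≡ 1 (mod 1191).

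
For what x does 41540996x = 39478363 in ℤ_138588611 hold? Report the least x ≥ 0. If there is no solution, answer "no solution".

gcd(41540996, 138588611):
138588611 = 3×41540996 + 13965623
41540996 = 2×13965623 + 13609750
13965623 = 1×13609750 + 355873
13609750 = 38×355873 + 86576
355873 = 4×86576 + 9569
86576 = 9×9569 + 455
9569 = 21×455 + 14
455 = 32×14 + 7
14 = 2×7 + 0
gcd = 7, but 7 ∤ 39478363, so the congruence has no solution.

no solution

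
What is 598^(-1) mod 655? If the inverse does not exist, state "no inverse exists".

632

gcd(655, 598) by repeated division:
655 = 1×598 + 57
598 = 10×57 + 28
57 = 2×28 + 1
28 = 28×1 + 0
The gcd is 1. Working backward:
1 = 57 − 2·28
1 = −2·598 + 21·57
1 = 21·655 − 23·598
So 598·(-23) ≡ 1 (mod 655), and -23 ≡ 632 (mod 655).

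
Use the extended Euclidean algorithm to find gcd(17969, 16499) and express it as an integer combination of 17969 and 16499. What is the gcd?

7

Euclidean algorithm:
17969 = 1*16499 + 1470
16499 = 11*1470 + 329
1470 = 4*329 + 154
329 = 2*154 + 21
154 = 7*21 + 7
21 = 3*7 + 0
gcd(17969, 16499) = 7.
Back-substituting:
7 = 154 − 7·21
7 = −7·329 + 15·154
7 = 15·1470 − 67·329
7 = −67·16499 + 752·1470
7 = 752·17969 − 819·16499
So 7 = (752)·17969 + (-819)·16499.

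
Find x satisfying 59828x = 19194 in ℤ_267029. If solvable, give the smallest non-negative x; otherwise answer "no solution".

127659

First find gcd(59828, 267029):
267029 = 4×59828 + 27717
59828 = 2×27717 + 4394
27717 = 6×4394 + 1353
4394 = 3×1353 + 335
1353 = 4×335 + 13
335 = 25×13 + 10
13 = 1×10 + 3
10 = 3×3 + 1
3 = 3×1 + 0
gcd = 1, so a unique solution mod 267029 exists.
Back-substitute for the Bézout coefficients:
1 = 10 − 3·3
1 = −3·13 + 4·10
1 = 4·335 − 103·13
1 = −103·1353 + 416·335
1 = 416·4394 − 1351·1353
1 = −1351·27717 + 8522·4394
1 = 8522·59828 − 18395·27717
1 = −18395·267029 + 82102·59828
So 59828·(82102) ≡ 1 (mod 267029), giving 59828⁻¹ ≡ 82102.
x ≡ 59828⁻¹·19194 ≡ 82102·19194 ≡ 127659 (mod 267029).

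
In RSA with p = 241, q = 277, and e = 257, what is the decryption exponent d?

φ(n) = (p−1)(q−1) = 240·276 = 66240.
Need d with 257·d ≡ 1 (mod 66240). Apply the extended Euclidean algorithm:
66240 = 257·257 + 191
257 = 1·191 + 66
191 = 2·66 + 59
66 = 1·59 + 7
59 = 8·7 + 3
7 = 2·3 + 1
3 = 3·1 + 0
Back-substitute:
1 = 7 − 2·3
1 = −2·59 + 17·7
1 = 17·66 − 19·59
1 = −19·191 + 55·66
1 = 55·257 − 74·191
1 = −74·66240 + 19073·257
So 257·19073 ≡ 1 (mod 66240), hence d = 19073.

19073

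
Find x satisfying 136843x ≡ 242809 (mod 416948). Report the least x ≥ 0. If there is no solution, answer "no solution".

First find gcd(136843, 416948):
416948 = 3·136843 + 6419
136843 = 21·6419 + 2044
6419 = 3·2044 + 287
2044 = 7·287 + 35
287 = 8·35 + 7
35 = 5·7 + 0
gcd = 7 and 7 | 242809, so solutions exist. Divide through by 7: 19549x ≡ 34687 (mod 59564).
Now find 19549⁻¹ mod 59564:
59564 = 3×19549 + 917
19549 = 21×917 + 292
917 = 3×292 + 41
292 = 7×41 + 5
41 = 8×5 + 1
5 = 5×1 + 0
Back-substitute:
1 = 41 − 8·5
1 = −8·292 + 57·41
1 = 57·917 − 179·292
1 = −179·19549 + 3816·917
1 = 3816·59564 − 11627·19549
So 19549·(-11627) ≡ 1 (mod 59564), i.e. 19549⁻¹ ≡ 47937.
Then x ≡ 47937·34687 ≡ 2095 (mod 59564); the smallest non-negative solution is x = 2095.

2095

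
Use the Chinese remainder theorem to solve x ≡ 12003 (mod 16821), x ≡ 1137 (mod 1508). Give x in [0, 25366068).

Write x = 12003 + 16821·k. Then 16821·k ≡ 1137 − 12003 ≡ 1198 (mod 1508).
Need 16821⁻¹ mod 1508. Extended Euclid on (1508, 233):
1508 = 6×233 + 110
233 = 2×110 + 13
110 = 8×13 + 6
13 = 2×6 + 1
6 = 6×1 + 0
Back-substitute:
1 = 13 − 2·6
1 = −2·110 + 17·13
1 = 17·233 − 36·110
1 = −36·1508 + 233·233
16821⁻¹ ≡ 233 (mod 1508), so k ≡ 233·1198 ≡ 154 (mod 1508).
x = 12003 + 16821·154 = 2602437.

2602437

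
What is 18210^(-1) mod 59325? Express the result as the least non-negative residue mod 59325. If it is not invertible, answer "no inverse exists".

Euclidean algorithm on 59325, 18210:
59325 = 3·18210 + 4695
18210 = 3·4695 + 4125
4695 = 1·4125 + 570
4125 = 7·570 + 135
570 = 4·135 + 30
135 = 4·30 + 15
30 = 2·15 + 0
gcd(18210, 59325) = 15 ≠ 1, so 18210 has no multiplicative inverse modulo 59325.

no inverse exists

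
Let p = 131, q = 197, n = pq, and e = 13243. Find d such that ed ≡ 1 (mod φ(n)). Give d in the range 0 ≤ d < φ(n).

4787

φ(n) = (p−1)(q−1) = 130·196 = 25480.
Need d with 13243·d ≡ 1 (mod 25480). Apply the extended Euclidean algorithm:
25480 = 1×13243 + 12237
13243 = 1×12237 + 1006
12237 = 12×1006 + 165
1006 = 6×165 + 16
165 = 10×16 + 5
16 = 3×5 + 1
5 = 5×1 + 0
Back-substitute:
1 = 16 − 3·5
1 = −3·165 + 31·16
1 = 31·1006 − 189·165
1 = −189·12237 + 2299·1006
1 = 2299·13243 − 2488·12237
1 = −2488·25480 + 4787·13243
So 13243·4787 ≡ 1 (mod 25480), hence d = 4787.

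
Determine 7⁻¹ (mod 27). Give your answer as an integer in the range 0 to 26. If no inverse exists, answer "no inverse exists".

Apply the Euclidean algorithm to 27 and 7:
27 = 3*7 + 6
7 = 1*6 + 1
6 = 6*1 + 0
Since gcd(7, 27) = 1, back-substitute to write 1 as a combination:
1 = 7 − 6
1 = −27 + 4·7
So 7·4 ≡ 1 (mod 27).

4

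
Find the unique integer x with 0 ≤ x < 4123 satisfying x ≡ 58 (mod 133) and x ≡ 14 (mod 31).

Write x = 58 + 133·k. Then 133·k ≡ 14 − 58 ≡ 18 (mod 31).
Need 133⁻¹ mod 31. Extended Euclid on (31, 9):
31 = 3*9 + 4
9 = 2*4 + 1
4 = 4*1 + 0
Back-substitute:
1 = 9 − 2·4
1 = −2·31 + 7·9
133⁻¹ ≡ 7 (mod 31), so k ≡ 7·18 ≡ 2 (mod 31).
x = 58 + 133·2 = 324.

324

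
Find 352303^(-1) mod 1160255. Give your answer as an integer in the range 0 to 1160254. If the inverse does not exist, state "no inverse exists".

gcd(1160255, 352303) by repeated division:
1160255 = 3×352303 + 103346
352303 = 3×103346 + 42265
103346 = 2×42265 + 18816
42265 = 2×18816 + 4633
18816 = 4×4633 + 284
4633 = 16×284 + 89
284 = 3×89 + 17
89 = 5×17 + 4
17 = 4×4 + 1
4 = 4×1 + 0
gcd = 1, so the inverse exists. Back-substitute:
1 = 17 − 4·4
1 = −4·89 + 21·17
1 = 21·284 − 67·89
1 = −67·4633 + 1093·284
1 = 1093·18816 − 4439·4633
1 = −4439·42265 + 9971·18816
1 = 9971·103346 − 24381·42265
1 = −24381·352303 + 83114·103346
1 = 83114·1160255 − 273723·352303
Thus 352303·(-273723) ≡ 1 (mod 1160255); reducing, -273723 mod 1160255 = 886532.

886532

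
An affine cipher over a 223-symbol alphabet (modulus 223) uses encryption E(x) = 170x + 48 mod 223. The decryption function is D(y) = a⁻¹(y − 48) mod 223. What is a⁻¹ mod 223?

Apply the Euclidean algorithm to 223 and 170:
223 = 1×170 + 53
170 = 3×53 + 11
53 = 4×11 + 9
11 = 1×9 + 2
9 = 4×2 + 1
2 = 2×1 + 0
gcd = 1, so the inverse exists. Back-substitute:
1 = 9 − 4·2
1 = −4·11 + 5·9
1 = 5·53 − 24·11
1 = −24·170 + 77·53
1 = 77·223 − 101·170
Hence 170⁻¹ ≡ -101 ≡ 122 (mod 223).

122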